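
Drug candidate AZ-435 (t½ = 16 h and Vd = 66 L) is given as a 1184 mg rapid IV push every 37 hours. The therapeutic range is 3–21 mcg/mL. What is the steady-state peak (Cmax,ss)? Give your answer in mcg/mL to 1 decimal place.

k = ln2/t½ = ln2/16 ≈ 0.043322 h⁻¹; fraction remaining f = e^(−kτ) = e^(−0.043322×37) ≈ 0.2013.
Accumulation ratio R = 1/(1 − f) ≈ 1/0.7987 ≈ 1.2520.
Single-dose peak C₀ = D/Vd = 1184/66 ≈ 17.939 mcg/mL.
Cmax,ss = C₀/(1 − f) ≈ 17.939/0.7987 ≈ 22.460 mcg/mL.
Peak 22.5 mcg/mL vs MTC 21 mcg/mL: exceeds toxic threshold.

22.5 mcg/mL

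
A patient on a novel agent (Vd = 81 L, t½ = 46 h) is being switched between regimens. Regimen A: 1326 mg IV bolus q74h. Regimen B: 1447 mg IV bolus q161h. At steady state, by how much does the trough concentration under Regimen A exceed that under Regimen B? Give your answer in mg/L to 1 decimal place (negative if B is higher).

6.3 mg/L

Regimen A: f = (1/2)^(74/46) ≈ 0.3279; Cmin,ss = (1326/81)·f/(1−f) ≈ 7.987 mg/L.
Regimen B: f = (1/2)^(161/46) ≈ 0.0884; Cmin,ss = (1447/81)·f/(1−f) ≈ 1.732 mg/L.
Difference ≈ 7.987 − 1.732 ≈ 6.255 mg/L.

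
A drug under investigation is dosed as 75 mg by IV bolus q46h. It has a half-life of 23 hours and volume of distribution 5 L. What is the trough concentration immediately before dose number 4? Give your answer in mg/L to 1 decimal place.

f = (1/2)^(τ/t½) = (1/2)^(46/23) ≈ 0.2500.
C₀ = D/Vd = 75/5 ≈ 15.000 mg/L.
Before the 4th dose, 3 doses have been given. Superposition: Cmin = C₀·(f + f² + … + f^3).
≈ 15.000 × (0.2500 + 0.0625 + 0.0156) ≈ 15.000 × 0.3281 ≈ 4.921 mg/L.

4.9 mg/L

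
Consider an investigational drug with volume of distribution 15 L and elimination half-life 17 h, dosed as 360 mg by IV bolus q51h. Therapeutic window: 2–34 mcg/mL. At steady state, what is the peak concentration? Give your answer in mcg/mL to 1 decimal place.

τ = 51 h = 3 half-lives, so f = (1/2)^3 = 0.125.
At steady state, R = 1/(1 − 0.125) = 8/7.
Single-dose peak C₀ = D/Vd = 360/15 = 24 mcg/mL.
Steady-state peak Cmax,ss = C₀·R = 24 × 8/7 ≈ 27.429 mcg/mL.
Peak 27.4 mcg/mL vs MTC 34 mcg/mL: below toxic threshold.

27.4 mcg/mL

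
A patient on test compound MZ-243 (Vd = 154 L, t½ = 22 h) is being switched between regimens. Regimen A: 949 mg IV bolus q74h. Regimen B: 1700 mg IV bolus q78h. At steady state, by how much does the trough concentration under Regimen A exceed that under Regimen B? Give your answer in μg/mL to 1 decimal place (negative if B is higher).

Regimen A: f = (1/2)^(74/22) ≈ 0.0972; Cmin,ss = (949/154)·f/(1−f) ≈ 0.663 μg/mL.
Regimen B: f = (1/2)^(78/22) ≈ 0.0856; Cmin,ss = (1700/154)·f/(1−f) ≈ 1.033 μg/mL.
Difference ≈ 0.663 − 1.033 ≈ -0.370 μg/mL.

-0.4 μg/mL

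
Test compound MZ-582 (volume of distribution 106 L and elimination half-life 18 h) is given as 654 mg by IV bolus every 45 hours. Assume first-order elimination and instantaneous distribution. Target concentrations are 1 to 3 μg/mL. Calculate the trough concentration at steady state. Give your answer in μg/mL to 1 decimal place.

τ/t½ = 45/18 ≈ 2.5, so fraction remaining f = (1/2)^(45/18) ≈ 0.1768.
Accumulation ratio R = 1/(1 − f) ≈ 1/0.8232 ≈ 1.2148.
Single-dose peak C₀ = D/Vd = 654/106 ≈ 6.170 μg/mL.
Steady-state peak Cmax,ss = C₀·R ≈ 6.170 × 1.2148 ≈ 7.495 μg/mL.
Steady-state trough Cmin,ss = Cmax,ss·f ≈ 7.495 × 0.1768 ≈ 1.325 μg/mL.
Trough 1.3 μg/mL vs MEC 1 μg/mL: adequate.

1.3 μg/mL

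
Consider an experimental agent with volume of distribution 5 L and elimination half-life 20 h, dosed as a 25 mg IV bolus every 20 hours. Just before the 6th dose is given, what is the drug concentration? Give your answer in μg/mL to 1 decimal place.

f = (1/2)^(τ/t½) = (1/2)^(20/20) ≈ 0.5000.
C₀ = D/Vd = 25/5 ≈ 5.000 μg/mL.
Before the 6th dose, 5 doses have been given. Superposition: Cmin = C₀·(f + f² + … + f^5).
≈ 5.000 × (0.5000 + 0.2500 + 0.1250 + 0.0625 + 0.0313) ≈ 5.000 × 0.9688 ≈ 4.844 μg/mL.

4.8 μg/mL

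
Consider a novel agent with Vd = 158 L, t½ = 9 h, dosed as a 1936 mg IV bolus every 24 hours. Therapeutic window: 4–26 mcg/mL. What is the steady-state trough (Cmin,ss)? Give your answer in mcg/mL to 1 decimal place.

k = ln2/t½ = ln2/9 ≈ 0.077016 h⁻¹; fraction remaining f = e^(−kτ) = e^(−0.077016×24) ≈ 0.1575.
At steady state, accumulation factor R = 1/(1 − e^(−kτ)) ≈ 1.1869.
Each bolus raises the concentration by D/Vd = 1936/158 ≈ 12.253 mcg/mL.
Cmax,ss = C₀/(1 − f) ≈ 12.253/0.8425 ≈ 14.544 mcg/mL.
Steady-state trough Cmin,ss = Cmax,ss·f ≈ 14.544 × 0.1575 ≈ 2.291 mcg/mL.
Trough 2.3 mcg/mL vs MEC 4 mcg/mL: subtherapeutic.

2.3 mcg/mL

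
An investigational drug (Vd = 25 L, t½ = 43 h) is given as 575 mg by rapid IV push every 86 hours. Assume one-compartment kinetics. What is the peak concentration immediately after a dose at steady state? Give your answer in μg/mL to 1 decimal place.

30.7 μg/mL

τ = 86 h = 2 half-lives, so f = (1/2)^2 = 0.25.
Accumulation ratio R = 1/(1 − f) = 1/0.75 = 4/3.
Single-dose peak C₀ = D/Vd = 575/25 = 23 μg/mL.
Steady-state peak Cmax,ss = C₀·R = 23 × 4/3 ≈ 30.667 μg/mL.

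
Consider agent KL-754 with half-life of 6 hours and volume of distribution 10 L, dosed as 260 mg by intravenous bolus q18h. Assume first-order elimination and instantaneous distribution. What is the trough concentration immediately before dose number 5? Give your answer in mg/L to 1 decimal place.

3.7 mg/L

f = (1/2)^(τ/t½) = (1/2)^(18/6) ≈ 0.1250.
C₀ = D/Vd = 260/10 ≈ 26.000 mg/L.
Before the 5th dose, 4 doses have been given. Superposition: Cmin = C₀·(f + f² + … + f^4).
≈ 26.000 × (0.1250 + 0.0156 + 0.0020 + 0.0002) ≈ 26.000 × 0.1428 ≈ 3.713 mg/L.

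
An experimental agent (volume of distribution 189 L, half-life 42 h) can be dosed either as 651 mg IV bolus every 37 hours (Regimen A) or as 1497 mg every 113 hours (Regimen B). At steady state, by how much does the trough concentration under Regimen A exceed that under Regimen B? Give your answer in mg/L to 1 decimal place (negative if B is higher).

2.6 mg/L

Regimen A: f = (1/2)^(37/42) ≈ 0.5430; Cmin,ss = (651/189)·f/(1−f) ≈ 4.093 mg/L.
Regimen B: f = (1/2)^(113/42) ≈ 0.1549; Cmin,ss = (1497/189)·f/(1−f) ≈ 1.452 mg/L.
Difference ≈ 4.093 − 1.452 ≈ 2.641 mg/L.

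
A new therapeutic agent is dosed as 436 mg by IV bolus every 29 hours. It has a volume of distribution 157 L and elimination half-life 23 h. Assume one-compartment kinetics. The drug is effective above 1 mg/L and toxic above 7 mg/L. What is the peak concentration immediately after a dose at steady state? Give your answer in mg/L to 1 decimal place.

Over one 29-h interval, 29/23 ≈ 1.2609 half-lives elapse, leaving f ≈ 0.4173 of each dose.
Accumulation ratio R = 1/(1 − f) ≈ 1/0.5827 ≈ 1.7161.
Single-dose peak C₀ = D/Vd = 436/157 ≈ 2.777 mg/L.
Steady-state peak Cmax,ss = C₀·R ≈ 2.777 × 1.7161 ≈ 4.766 mg/L.
Peak 4.8 mg/L vs MTC 7 mg/L: below toxic threshold.

4.8 mg/L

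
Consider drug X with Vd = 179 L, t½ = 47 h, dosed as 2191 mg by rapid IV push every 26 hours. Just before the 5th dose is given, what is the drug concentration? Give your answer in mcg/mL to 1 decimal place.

f = (1/2)^(τ/t½) = (1/2)^(26/47) ≈ 0.6815.
C₀ = D/Vd = 2191/179 ≈ 12.240 mcg/mL.
Before the 5th dose, 4 doses have been given. Superposition: Cmin = C₀·(f + f² + … + f^4).
≈ 12.240 × (0.6815 + 0.4644 + 0.3165 + 0.2157) ≈ 12.240 × 1.6781 ≈ 20.540 mcg/mL.

20.5 mcg/mL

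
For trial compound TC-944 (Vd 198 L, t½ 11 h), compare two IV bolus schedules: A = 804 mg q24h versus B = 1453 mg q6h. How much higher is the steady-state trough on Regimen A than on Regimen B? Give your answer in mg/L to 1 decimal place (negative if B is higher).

Regimen A: f = (1/2)^(24/11) ≈ 0.2204; Cmin,ss = (804/198)·f/(1−f) ≈ 1.148 mg/L.
Regimen B: f = (1/2)^(6/11) ≈ 0.6852; Cmin,ss = (1453/198)·f/(1−f) ≈ 15.973 mg/L.
Difference ≈ 1.148 − 15.973 ≈ -14.825 mg/L.

-14.8 mg/L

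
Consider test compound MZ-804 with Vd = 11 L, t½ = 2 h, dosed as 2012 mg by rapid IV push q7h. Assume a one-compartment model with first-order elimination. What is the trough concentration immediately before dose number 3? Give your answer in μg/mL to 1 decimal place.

17.6 μg/mL

f = (1/2)^(τ/t½) = (1/2)^(7/2) ≈ 0.0884.
C₀ = D/Vd = 2012/11 ≈ 182.909 μg/mL.
Before the 3rd dose, 2 doses have been given. Superposition: Cmin = C₀·(f + f²).
≈ 182.909 × (0.0884 + 0.0078) ≈ 182.909 × 0.0962 ≈ 17.596 μg/mL.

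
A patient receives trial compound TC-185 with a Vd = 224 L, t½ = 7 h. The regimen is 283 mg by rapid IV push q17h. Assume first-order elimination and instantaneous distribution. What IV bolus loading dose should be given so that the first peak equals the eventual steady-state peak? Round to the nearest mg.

f = (1/2)^(17/7) ≈ 0.185749; accumulation ratio R = 1/(1−f) ≈ 1.22812.
Loading dose to hit Cmax,ss on first dose: D_load = D_maint·R ≈ 283 × 1.22812 ≈ 347.56 mg.

348 mg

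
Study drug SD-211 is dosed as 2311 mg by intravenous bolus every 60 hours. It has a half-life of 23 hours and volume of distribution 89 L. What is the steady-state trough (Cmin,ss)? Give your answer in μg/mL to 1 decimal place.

5.1 μg/mL

Over one 60-h interval, 60/23 ≈ 2.6087 half-lives elapse, leaving f ≈ 0.1639 of each dose.
Each bolus raises the concentration by D/Vd = 2311/89 ≈ 25.966 μg/mL.
Steady-state trough Cmin,ss = C₀·f/(1−f) ≈ 25.966 × 0.1639/0.8361 ≈ 5.090 μg/mL.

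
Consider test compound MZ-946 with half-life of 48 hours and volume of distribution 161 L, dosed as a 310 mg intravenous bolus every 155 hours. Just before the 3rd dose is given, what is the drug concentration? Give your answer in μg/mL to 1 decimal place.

f = (1/2)^(τ/t½) = (1/2)^(155/48) ≈ 0.1066.
C₀ = D/Vd = 310/161 ≈ 1.925 μg/mL.
Before the 3rd dose, 2 doses have been given. Superposition: Cmin = C₀·(f + f²).
≈ 1.925 × (0.1066 + 0.0114) ≈ 1.925 × 0.1180 ≈ 0.227 μg/mL.

0.2 μg/mL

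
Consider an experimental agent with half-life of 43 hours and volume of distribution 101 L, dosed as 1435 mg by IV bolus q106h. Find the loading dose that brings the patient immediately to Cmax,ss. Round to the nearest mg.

f = (1/2)^(106/43) ≈ 0.181103; accumulation ratio R = 1/(1−f) ≈ 1.22115.
Loading dose to hit Cmax,ss on first dose: D_load = D_maint·R ≈ 1435 × 1.22115 ≈ 1752.35 mg.

1752 mg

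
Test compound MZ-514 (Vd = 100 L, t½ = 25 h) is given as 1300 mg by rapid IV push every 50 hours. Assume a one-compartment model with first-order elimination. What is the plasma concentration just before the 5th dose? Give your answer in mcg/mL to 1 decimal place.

4.3 mcg/mL

f = (1/2)^(τ/t½) = (1/2)^(50/25) ≈ 0.2500.
C₀ = D/Vd = 1300/100 ≈ 13.000 mcg/mL.
Before the 5th dose, 4 doses have been given. Superposition: Cmin = C₀·(f + f² + … + f^4).
≈ 13.000 × (0.2500 + 0.0625 + 0.0156 + 0.0039) ≈ 13.000 × 0.3320 ≈ 4.316 mcg/mL.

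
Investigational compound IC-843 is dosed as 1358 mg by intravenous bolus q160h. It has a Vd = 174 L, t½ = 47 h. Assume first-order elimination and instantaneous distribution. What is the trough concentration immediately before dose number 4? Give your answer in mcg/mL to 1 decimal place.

f = (1/2)^(τ/t½) = (1/2)^(160/47) ≈ 0.0945.
C₀ = D/Vd = 1358/174 ≈ 7.805 mcg/mL.
Before the 4th dose, 3 doses have been given. Superposition: Cmin = C₀·(f + f² + … + f^3).
≈ 7.805 × (0.0945 + 0.0089 + 0.0008) ≈ 7.805 × 0.1042 ≈ 0.813 mcg/mL.

0.8 mcg/mL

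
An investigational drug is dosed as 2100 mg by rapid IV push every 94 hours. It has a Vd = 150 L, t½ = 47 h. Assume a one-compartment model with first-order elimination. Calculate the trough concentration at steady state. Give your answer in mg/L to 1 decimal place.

4.7 mg/L

The dosing interval is 2 half-lives, so f = 2^(−2) = 0.25.
At steady state, R = 1/(1 − 0.25) = 4/3.
Single-dose peak C₀ = D/Vd = 2100/150 = 14 mg/L.
Steady-state peak Cmax,ss = C₀·R = 14 × 4/3 ≈ 18.667 mg/L.
Steady-state trough Cmin,ss = Cmax,ss·f ≈ 18.667 × 0.25 ≈ 4.667 mg/L.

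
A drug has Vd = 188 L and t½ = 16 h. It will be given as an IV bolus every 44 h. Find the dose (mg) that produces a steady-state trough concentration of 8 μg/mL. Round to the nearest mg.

τ/t½ = 44/16 ≈ 2.75, so f = (1/2)^(44/16) ≈ 0.148651.
Cmin,ss = (D/Vd)·f/(1−f), so D = Cmin,ss·Vd·(1−f)/f.
D = 8 × 188 × (1−f)/f ≈ 8 × 188 × 5.72717 ≈ 8613.66 mg.

8614 mg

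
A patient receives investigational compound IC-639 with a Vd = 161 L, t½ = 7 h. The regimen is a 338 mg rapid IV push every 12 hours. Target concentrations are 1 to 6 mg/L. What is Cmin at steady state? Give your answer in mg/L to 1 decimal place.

0.9 mg/L

τ/t½ = 12/7 ≈ 1.7143, so fraction remaining f = (1/2)^(12/7) ≈ 0.3048.
Single-dose peak C₀ = D/Vd = 338/161 ≈ 2.099 mg/L.
Steady-state trough Cmin,ss = C₀·f/(1−f) ≈ 2.099 × 0.3048/0.6952 ≈ 0.920 mg/L.
Trough 0.9 mg/L vs MEC 1 mg/L: subtherapeutic.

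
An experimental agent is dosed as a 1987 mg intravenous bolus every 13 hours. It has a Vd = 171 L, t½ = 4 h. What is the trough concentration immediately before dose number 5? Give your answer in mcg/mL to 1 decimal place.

f = (1/2)^(τ/t½) = (1/2)^(13/4) ≈ 0.1051.
C₀ = D/Vd = 1987/171 ≈ 11.620 mcg/mL.
Before the 5th dose, 4 doses have been given. Superposition: Cmin = C₀·(f + f² + … + f^4).
≈ 11.620 × (0.1051 + 0.0110 + 0.0012 + 0.0001) ≈ 11.620 × 0.1174 ≈ 1.364 mcg/mL.

1.4 mcg/mL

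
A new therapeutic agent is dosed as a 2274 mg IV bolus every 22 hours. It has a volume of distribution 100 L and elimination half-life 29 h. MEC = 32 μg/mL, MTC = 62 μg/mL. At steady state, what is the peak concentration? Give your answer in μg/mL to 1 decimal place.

55.6 μg/mL

k = ln2/t½ = ln2/29 ≈ 0.023902 h⁻¹; fraction remaining f = e^(−kτ) = e^(−0.023902×22) ≈ 0.5911.
Accumulation ratio R = 1/(1 − f) ≈ 1/0.4089 ≈ 2.4456.
Single-dose peak C₀ = D/Vd = 2274/100 ≈ 22.740 μg/mL.
Steady-state peak Cmax,ss = C₀·R ≈ 22.740 × 2.4456 ≈ 55.613 μg/mL.
Peak 55.6 μg/mL vs MTC 62 μg/mL: below toxic threshold.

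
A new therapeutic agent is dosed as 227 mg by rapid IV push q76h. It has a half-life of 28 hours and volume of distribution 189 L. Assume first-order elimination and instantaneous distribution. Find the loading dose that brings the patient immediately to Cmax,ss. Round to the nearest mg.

f = (1/2)^(76/28) ≈ 0.152377; accumulation ratio R = 1/(1−f) ≈ 1.17977.
Loading dose to hit Cmax,ss on first dose: D_load = D_maint·R ≈ 227 × 1.17977 ≈ 267.81 mg.

268 mg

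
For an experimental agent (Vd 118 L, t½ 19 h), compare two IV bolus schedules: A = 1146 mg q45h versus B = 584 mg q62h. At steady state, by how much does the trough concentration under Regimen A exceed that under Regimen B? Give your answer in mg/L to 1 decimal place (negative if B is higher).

1.8 mg/L

Regimen A: f = (1/2)^(45/19) ≈ 0.1937; Cmin,ss = (1146/118)·f/(1−f) ≈ 2.333 mg/L.
Regimen B: f = (1/2)^(62/19) ≈ 0.1042; Cmin,ss = (584/118)·f/(1−f) ≈ 0.576 mg/L.
Difference ≈ 2.333 − 0.576 ≈ 1.757 mg/L.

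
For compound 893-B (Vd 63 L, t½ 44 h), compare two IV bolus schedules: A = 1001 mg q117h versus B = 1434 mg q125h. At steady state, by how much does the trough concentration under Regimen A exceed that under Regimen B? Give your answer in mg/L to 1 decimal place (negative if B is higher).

Regimen A: f = (1/2)^(117/44) ≈ 0.1583; Cmin,ss = (1001/63)·f/(1−f) ≈ 2.988 mg/L.
Regimen B: f = (1/2)^(125/44) ≈ 0.1396; Cmin,ss = (1434/63)·f/(1−f) ≈ 3.693 mg/L.
Difference ≈ 2.988 − 3.693 ≈ -0.705 mg/L.

-0.7 mg/L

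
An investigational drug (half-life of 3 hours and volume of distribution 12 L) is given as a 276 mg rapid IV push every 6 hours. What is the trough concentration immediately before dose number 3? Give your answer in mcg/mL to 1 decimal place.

f = (1/2)^(τ/t½) = (1/2)^(6/3) ≈ 0.2500.
C₀ = D/Vd = 276/12 ≈ 23.000 mcg/mL.
Before the 3rd dose, 2 doses have been given. Superposition: Cmin = C₀·(f + f²).
≈ 23.000 × (0.2500 + 0.0625) ≈ 23.000 × 0.3125 ≈ 7.188 mcg/mL.

7.2 mcg/mL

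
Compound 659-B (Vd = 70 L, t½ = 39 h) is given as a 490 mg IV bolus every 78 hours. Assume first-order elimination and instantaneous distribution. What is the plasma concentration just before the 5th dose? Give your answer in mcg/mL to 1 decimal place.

f = (1/2)^(τ/t½) = (1/2)^(78/39) ≈ 0.2500.
C₀ = D/Vd = 490/70 ≈ 7.000 mcg/mL.
Before the 5th dose, 4 doses have been given. Superposition: Cmin = C₀·(f + f² + … + f^4).
≈ 7.000 × (0.2500 + 0.0625 + 0.0156 + 0.0039) ≈ 7.000 × 0.3320 ≈ 2.324 mcg/mL.

2.3 mcg/mL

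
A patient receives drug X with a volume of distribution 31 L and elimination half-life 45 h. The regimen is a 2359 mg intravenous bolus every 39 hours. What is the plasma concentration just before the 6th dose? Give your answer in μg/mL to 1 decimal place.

87.8 μg/mL

f = (1/2)^(τ/t½) = (1/2)^(39/45) ≈ 0.5484.
C₀ = D/Vd = 2359/31 ≈ 76.097 μg/mL.
Before the 6th dose, 5 doses have been given. Superposition: Cmin = C₀·(f + f² + … + f^5).
≈ 76.097 × (0.5484 + 0.3007 + 0.1649 + 0.0904 + 0.0496) ≈ 76.097 × 1.1540 ≈ 87.816 μg/mL.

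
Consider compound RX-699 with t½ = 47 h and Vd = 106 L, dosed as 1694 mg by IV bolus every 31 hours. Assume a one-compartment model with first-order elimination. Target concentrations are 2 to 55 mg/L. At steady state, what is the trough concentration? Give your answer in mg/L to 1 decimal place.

27.6 mg/L

k = ln2/t½ = ln2/47 ≈ 0.014748 h⁻¹; fraction remaining f = e^(−kτ) = e^(−0.014748×31) ≈ 0.6331.
Accumulation ratio R = 1/(1 − f) ≈ 1/0.3669 ≈ 2.7255.
Single-dose peak C₀ = D/Vd = 1694/106 ≈ 15.981 mg/L.
Steady-state peak Cmax,ss = C₀·R ≈ 15.981 × 2.7255 ≈ 43.556 mg/L.
One interval later, Cmin,ss = Cmax,ss·e^(−kτ) ≈ 43.556 × 0.6331 ≈ 27.575 mg/L.
Trough 27.6 mg/L vs MEC 2 mg/L: adequate.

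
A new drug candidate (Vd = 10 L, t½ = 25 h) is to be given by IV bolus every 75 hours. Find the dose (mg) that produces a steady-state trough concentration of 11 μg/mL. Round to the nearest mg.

770 mg

τ/t½ = 75/25 ≈ 3, so f = (1/2)^(75/25) ≈ 0.125000.
Cmin,ss = (D/Vd)·f/(1−f), so D = Cmin,ss·Vd·(1−f)/f.
D = 11 × 10 × (1−f)/f ≈ 11 × 10 × 7.00000 ≈ 770.00 mg.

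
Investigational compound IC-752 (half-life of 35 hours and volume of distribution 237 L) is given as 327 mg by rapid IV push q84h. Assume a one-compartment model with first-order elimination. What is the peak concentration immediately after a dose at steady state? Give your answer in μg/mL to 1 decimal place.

1.7 μg/mL

τ/t½ = 84/35 ≈ 2.4, so fraction remaining f = (1/2)^(84/35) ≈ 0.1895.
At steady state, accumulation factor R = 1/(1 − e^(−kτ)) ≈ 1.2338.
Each bolus raises the concentration by D/Vd = 327/237 ≈ 1.380 μg/mL.
Steady-state peak Cmax,ss = C₀·R ≈ 1.380 × 1.2338 ≈ 1.703 μg/mL.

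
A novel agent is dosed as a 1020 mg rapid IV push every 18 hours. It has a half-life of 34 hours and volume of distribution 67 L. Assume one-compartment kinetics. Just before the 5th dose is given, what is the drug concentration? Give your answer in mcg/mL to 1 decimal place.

f = (1/2)^(τ/t½) = (1/2)^(18/34) ≈ 0.6928.
C₀ = D/Vd = 1020/67 ≈ 15.224 mcg/mL.
Before the 5th dose, 4 doses have been given. Superposition: Cmin = C₀·(f + f² + … + f^4).
≈ 15.224 × (0.6928 + 0.4800 + 0.3325 + 0.2304) ≈ 15.224 × 1.7357 ≈ 26.424 mcg/mL.

26.4 mcg/mL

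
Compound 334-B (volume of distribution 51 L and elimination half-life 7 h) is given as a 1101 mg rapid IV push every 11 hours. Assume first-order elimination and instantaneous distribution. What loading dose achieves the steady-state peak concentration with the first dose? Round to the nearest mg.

f = (1/2)^(11/7) ≈ 0.336475; accumulation ratio R = 1/(1−f) ≈ 1.50710.
Loading dose to hit Cmax,ss on first dose: D_load = D_maint·R ≈ 1101 × 1.50710 ≈ 1659.32 mg.

1659 mg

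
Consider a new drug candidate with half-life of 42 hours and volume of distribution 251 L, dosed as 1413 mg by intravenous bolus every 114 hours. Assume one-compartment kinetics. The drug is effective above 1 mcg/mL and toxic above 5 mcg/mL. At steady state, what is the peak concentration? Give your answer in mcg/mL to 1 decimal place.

6.6 mcg/mL

k = ln2/t½ = ln2/42 ≈ 0.016504 h⁻¹; fraction remaining f = e^(−kτ) = e^(−0.016504×114) ≈ 0.1524.
At steady state, accumulation factor R = 1/(1 − e^(−kτ)) ≈ 1.1798.
Each bolus raises the concentration by D/Vd = 1413/251 ≈ 5.629 mcg/mL.
Steady-state peak Cmax,ss = C₀·R ≈ 5.629 × 1.1798 ≈ 6.641 mcg/mL.
Peak 6.6 mcg/mL vs MTC 5 mcg/mL: exceeds toxic threshold.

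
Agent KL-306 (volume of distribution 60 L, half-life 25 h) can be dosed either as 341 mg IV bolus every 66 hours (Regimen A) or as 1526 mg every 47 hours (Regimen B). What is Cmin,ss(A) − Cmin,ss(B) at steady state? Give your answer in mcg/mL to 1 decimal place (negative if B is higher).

Regimen A: f = (1/2)^(66/25) ≈ 0.1604; Cmin,ss = (341/60)·f/(1−f) ≈ 1.086 mcg/mL.
Regimen B: f = (1/2)^(47/25) ≈ 0.2717; Cmin,ss = (1526/60)·f/(1−f) ≈ 9.488 mcg/mL.
Difference ≈ 1.086 − 9.488 ≈ -8.402 mcg/mL.

-8.4 mcg/mL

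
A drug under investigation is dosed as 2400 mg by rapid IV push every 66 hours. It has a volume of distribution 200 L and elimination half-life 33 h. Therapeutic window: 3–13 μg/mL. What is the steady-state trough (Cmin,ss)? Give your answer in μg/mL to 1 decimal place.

The dosing interval is 2 half-lives, so f = 2^(−2) = 0.25.
Accumulation ratio R = 1/(1 − f) = 1/0.75 = 4/3.
Single-dose peak C₀ = D/Vd = 2400/200 = 12 μg/mL.
Steady-state peak Cmax,ss = C₀·R = 12 × 4/3 ≈ 16.000 μg/mL.
Steady-state trough Cmin,ss = Cmax,ss·f ≈ 16.000 × 0.25 ≈ 4.000 μg/mL.
Trough 4.0 μg/mL vs MEC 3 μg/mL: adequate.

4.0 μg/mL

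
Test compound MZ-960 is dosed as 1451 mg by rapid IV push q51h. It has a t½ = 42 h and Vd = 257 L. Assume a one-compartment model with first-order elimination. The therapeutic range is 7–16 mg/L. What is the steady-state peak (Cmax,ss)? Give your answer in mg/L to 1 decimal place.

9.9 mg/L

Over one 51-h interval, 51/42 ≈ 1.2143 half-lives elapse, leaving f ≈ 0.4310 of each dose.
Accumulation ratio R = 1/(1 − f) ≈ 1/0.5690 ≈ 1.7575.
Single-dose peak C₀ = D/Vd = 1451/257 ≈ 5.646 mg/L.
Steady-state peak Cmax,ss = C₀·R ≈ 5.646 × 1.7575 ≈ 9.923 mg/L.
Peak 9.9 mg/L vs MTC 16 mg/L: below toxic threshold.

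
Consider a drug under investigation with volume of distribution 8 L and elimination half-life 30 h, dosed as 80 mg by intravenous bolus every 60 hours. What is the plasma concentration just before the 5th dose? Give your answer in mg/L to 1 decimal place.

3.3 mg/L

f = (1/2)^(τ/t½) = (1/2)^(60/30) ≈ 0.2500.
C₀ = D/Vd = 80/8 ≈ 10.000 mg/L.
Before the 5th dose, 4 doses have been given. Superposition: Cmin = C₀·(f + f² + … + f^4).
≈ 10.000 × (0.2500 + 0.0625 + 0.0156 + 0.0039) ≈ 10.000 × 0.3320 ≈ 3.320 mg/L.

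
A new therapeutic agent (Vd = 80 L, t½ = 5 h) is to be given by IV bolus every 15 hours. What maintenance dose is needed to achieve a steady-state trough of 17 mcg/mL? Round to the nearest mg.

9520 mg

τ/t½ = 15/5 ≈ 3, so f = (1/2)^(15/5) ≈ 0.125000.
Cmin,ss = (D/Vd)·f/(1−f), so D = Cmin,ss·Vd·(1−f)/f.
D = 17 × 80 × (1−f)/f ≈ 17 × 80 × 7.00000 ≈ 9520.00 mg.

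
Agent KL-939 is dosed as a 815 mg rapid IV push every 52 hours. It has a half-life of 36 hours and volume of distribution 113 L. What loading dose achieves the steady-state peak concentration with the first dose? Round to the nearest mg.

f = (1/2)^(52/36) ≈ 0.367434; accumulation ratio R = 1/(1−f) ≈ 1.58086.
Loading dose to hit Cmax,ss on first dose: D_load = D_maint·R ≈ 815 × 1.58086 ≈ 1288.40 mg.

1288 mg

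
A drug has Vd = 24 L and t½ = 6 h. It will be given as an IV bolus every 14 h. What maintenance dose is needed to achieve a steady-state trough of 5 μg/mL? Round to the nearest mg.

τ/t½ = 14/6 ≈ 2.3333, so f = (1/2)^(14/6) ≈ 0.198425.
Cmin,ss = (D/Vd)·f/(1−f), so D = Cmin,ss·Vd·(1−f)/f.
D = 5 × 24 × (1−f)/f ≈ 5 × 24 × 4.03969 ≈ 484.76 mg.

485 mg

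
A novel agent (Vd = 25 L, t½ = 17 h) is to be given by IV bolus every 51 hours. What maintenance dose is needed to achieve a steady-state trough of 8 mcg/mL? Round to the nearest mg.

τ/t½ = 51/17 ≈ 3, so f = (1/2)^(51/17) ≈ 0.125000.
Cmin,ss = (D/Vd)·f/(1−f), so D = Cmin,ss·Vd·(1−f)/f.
D = 8 × 25 × (1−f)/f ≈ 8 × 25 × 7.00000 ≈ 1400.00 mg.

1400 mg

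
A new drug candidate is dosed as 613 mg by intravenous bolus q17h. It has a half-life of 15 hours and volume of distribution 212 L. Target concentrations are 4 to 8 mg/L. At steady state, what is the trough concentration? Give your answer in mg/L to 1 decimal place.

Over one 17-h interval, 17/15 ≈ 1.1333 half-lives elapse, leaving f ≈ 0.4559 of each dose.
Single-dose peak C₀ = D/Vd = 613/212 ≈ 2.892 mg/L.
Steady-state trough Cmin,ss = C₀·f/(1−f) ≈ 2.892 × 0.4559/0.5441 ≈ 2.423 mg/L.
Trough 2.4 mg/L vs MEC 4 mg/L: subtherapeutic.

2.4 mg/L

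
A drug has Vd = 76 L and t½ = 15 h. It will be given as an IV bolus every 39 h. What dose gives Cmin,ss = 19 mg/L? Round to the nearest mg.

τ/t½ = 39/15 ≈ 2.6, so f = (1/2)^(39/15) ≈ 0.164938.
Cmin,ss = (D/Vd)·f/(1−f), so D = Cmin,ss·Vd·(1−f)/f.
D = 19 × 76 × (1−f)/f ≈ 19 × 76 × 5.06288 ≈ 7310.80 mg.

7311 mg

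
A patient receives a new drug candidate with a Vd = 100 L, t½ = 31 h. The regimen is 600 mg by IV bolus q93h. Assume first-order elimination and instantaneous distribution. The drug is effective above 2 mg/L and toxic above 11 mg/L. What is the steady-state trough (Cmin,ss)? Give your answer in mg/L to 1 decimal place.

The dosing interval is 3 half-lives, so f = 2^(−3) = 0.125.
At steady state, R = 1/(1 − 0.125) = 8/7.
Single-dose peak C₀ = D/Vd = 600/100 = 6 mg/L.
Steady-state peak Cmax,ss = C₀·R = 6 × 8/7 ≈ 6.857 mg/L.
Steady-state trough Cmin,ss = Cmax,ss·f ≈ 6.857 × 0.125 ≈ 0.857 mg/L.
Trough 0.9 mg/L vs MEC 2 mg/L: subtherapeutic.

0.9 mg/L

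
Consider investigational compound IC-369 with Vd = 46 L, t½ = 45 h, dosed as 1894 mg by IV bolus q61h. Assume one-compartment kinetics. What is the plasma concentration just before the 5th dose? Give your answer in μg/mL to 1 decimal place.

25.8 μg/mL

f = (1/2)^(τ/t½) = (1/2)^(61/45) ≈ 0.3908.
C₀ = D/Vd = 1894/46 ≈ 41.174 μg/mL.
Before the 5th dose, 4 doses have been given. Superposition: Cmin = C₀·(f + f² + … + f^4).
≈ 41.174 × (0.3908 + 0.1527 + 0.0597 + 0.0233) ≈ 41.174 × 0.6265 ≈ 25.796 μg/mL.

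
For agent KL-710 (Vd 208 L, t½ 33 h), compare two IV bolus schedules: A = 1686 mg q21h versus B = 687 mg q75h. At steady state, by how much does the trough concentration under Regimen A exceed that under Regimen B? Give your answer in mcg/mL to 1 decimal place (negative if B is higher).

13.8 mcg/mL

Regimen A: f = (1/2)^(21/33) ≈ 0.6433; Cmin,ss = (1686/208)·f/(1−f) ≈ 14.619 mcg/mL.
Regimen B: f = (1/2)^(75/33) ≈ 0.2069; Cmin,ss = (687/208)·f/(1−f) ≈ 0.862 mcg/mL.
Difference ≈ 14.619 − 0.862 ≈ 13.757 mcg/mL.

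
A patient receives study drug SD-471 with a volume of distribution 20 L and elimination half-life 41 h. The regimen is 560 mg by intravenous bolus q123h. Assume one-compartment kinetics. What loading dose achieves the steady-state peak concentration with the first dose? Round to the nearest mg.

640 mg

f = (1/2)^(123/41) ≈ 0.125000; accumulation ratio R = 1/(1−f) ≈ 1.14286.
Loading dose to hit Cmax,ss on first dose: D_load = D_maint·R ≈ 560 × 1.14286 ≈ 640.00 mg.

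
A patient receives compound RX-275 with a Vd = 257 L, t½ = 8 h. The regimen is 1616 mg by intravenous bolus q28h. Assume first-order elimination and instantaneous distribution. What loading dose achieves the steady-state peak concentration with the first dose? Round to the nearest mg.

f = (1/2)^(28/8) ≈ 0.088388; accumulation ratio R = 1/(1−f) ≈ 1.09696.
Loading dose to hit Cmax,ss on first dose: D_load = D_maint·R ≈ 1616 × 1.09696 ≈ 1772.69 mg.

1773 mg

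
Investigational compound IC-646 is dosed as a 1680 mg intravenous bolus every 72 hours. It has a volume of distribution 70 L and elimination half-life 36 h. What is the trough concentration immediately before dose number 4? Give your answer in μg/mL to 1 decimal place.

7.9 μg/mL

f = (1/2)^(τ/t½) = (1/2)^(72/36) ≈ 0.2500.
C₀ = D/Vd = 1680/70 ≈ 24.000 μg/mL.
Before the 4th dose, 3 doses have been given. Superposition: Cmin = C₀·(f + f² + … + f^3).
≈ 24.000 × (0.2500 + 0.0625 + 0.0156) ≈ 24.000 × 0.3281 ≈ 7.874 μg/mL.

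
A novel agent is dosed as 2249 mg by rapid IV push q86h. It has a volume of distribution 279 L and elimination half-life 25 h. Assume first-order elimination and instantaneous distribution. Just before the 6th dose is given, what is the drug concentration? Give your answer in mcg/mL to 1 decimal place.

0.8 mcg/mL

f = (1/2)^(τ/t½) = (1/2)^(86/25) ≈ 0.0921.
C₀ = D/Vd = 2249/279 ≈ 8.061 mcg/mL.
Before the 6th dose, 5 doses have been given. Superposition: Cmin = C₀·(f + f² + … + f^5).
≈ 8.061 × (0.0921 + 0.0085 + 0.0008 + 0.0001 + 0.0000) ≈ 8.061 × 0.1015 ≈ 0.818 mcg/mL.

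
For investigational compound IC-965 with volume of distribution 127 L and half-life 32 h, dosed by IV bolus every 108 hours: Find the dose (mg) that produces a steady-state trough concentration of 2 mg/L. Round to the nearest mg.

τ/t½ = 108/32 ≈ 3.375, so f = (1/2)^(108/32) ≈ 0.096388.
Cmin,ss = (D/Vd)·f/(1−f), so D = Cmin,ss·Vd·(1−f)/f.
D = 2 × 127 × (1−f)/f ≈ 2 × 127 × 9.37474 ≈ 2381.18 mg.

2381 mg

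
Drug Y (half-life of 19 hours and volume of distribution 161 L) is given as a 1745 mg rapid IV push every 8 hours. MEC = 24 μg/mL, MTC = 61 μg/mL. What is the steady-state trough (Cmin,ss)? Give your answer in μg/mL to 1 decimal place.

32.0 μg/mL

Over one 8-h interval, 8/19 ≈ 0.42105 half-lives elapse, leaving f ≈ 0.7469 of each dose.
Accumulation ratio R = 1/(1 − f) ≈ 1/0.2531 ≈ 3.9510.
Single-dose peak C₀ = D/Vd = 1745/161 ≈ 10.839 μg/mL.
Steady-state peak Cmax,ss = C₀·R ≈ 10.839 × 3.9510 ≈ 42.825 μg/mL.
One interval later, Cmin,ss = Cmax,ss·e^(−kτ) ≈ 42.825 × 0.7469 ≈ 31.986 μg/mL.
Trough 32.0 μg/mL vs MEC 24 μg/mL: adequate.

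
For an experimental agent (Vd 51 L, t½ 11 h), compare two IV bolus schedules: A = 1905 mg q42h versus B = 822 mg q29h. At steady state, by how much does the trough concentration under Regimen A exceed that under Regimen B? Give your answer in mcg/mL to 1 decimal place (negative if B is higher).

Regimen A: f = (1/2)^(42/11) ≈ 0.0709; Cmin,ss = (1905/51)·f/(1−f) ≈ 2.850 mcg/mL.
Regimen B: f = (1/2)^(29/11) ≈ 0.1608; Cmin,ss = (822/51)·f/(1−f) ≈ 3.088 mcg/mL.
Difference ≈ 2.850 − 3.088 ≈ -0.238 mcg/mL.

-0.2 mcg/mL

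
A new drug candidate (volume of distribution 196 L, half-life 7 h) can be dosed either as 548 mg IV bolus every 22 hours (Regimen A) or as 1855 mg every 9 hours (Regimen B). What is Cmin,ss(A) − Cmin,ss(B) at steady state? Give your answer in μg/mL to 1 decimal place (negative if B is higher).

Regimen A: f = (1/2)^(22/7) ≈ 0.1132; Cmin,ss = (548/196)·f/(1−f) ≈ 0.357 μg/mL.
Regimen B: f = (1/2)^(9/7) ≈ 0.4102; Cmin,ss = (1855/196)·f/(1−f) ≈ 6.582 μg/mL.
Difference ≈ 0.357 − 6.582 ≈ -6.225 μg/mL.

-6.2 μg/mL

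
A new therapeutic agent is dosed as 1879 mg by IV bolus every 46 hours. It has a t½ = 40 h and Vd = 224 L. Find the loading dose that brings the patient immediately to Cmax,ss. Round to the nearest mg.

3420 mg

f = (1/2)^(46/40) ≈ 0.450625; accumulation ratio R = 1/(1−f) ≈ 1.82025.
Loading dose to hit Cmax,ss on first dose: D_load = D_maint·R ≈ 1879 × 1.82025 ≈ 3420.25 mg.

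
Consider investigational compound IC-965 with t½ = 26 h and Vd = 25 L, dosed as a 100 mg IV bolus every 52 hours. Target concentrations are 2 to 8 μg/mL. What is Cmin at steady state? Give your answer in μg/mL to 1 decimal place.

1.3 μg/mL

The dosing interval is 2 half-lives, so f = 2^(−2) = 0.25.
At steady state, R = 1/(1 − 0.25) = 4/3.
Single-dose peak C₀ = D/Vd = 100/25 = 4 μg/mL.
Steady-state peak Cmax,ss = C₀·R = 4 × 4/3 ≈ 5.333 μg/mL.
Steady-state trough Cmin,ss = Cmax,ss·f ≈ 5.333 × 0.25 ≈ 1.333 μg/mL.
Trough 1.3 μg/mL vs MEC 2 μg/mL: subtherapeutic.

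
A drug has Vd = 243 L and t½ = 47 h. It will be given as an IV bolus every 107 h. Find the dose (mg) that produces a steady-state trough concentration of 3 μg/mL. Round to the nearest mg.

2803 mg

τ/t½ = 107/47 ≈ 2.2766, so f = (1/2)^(107/47) ≈ 0.206384.
Cmin,ss = (D/Vd)·f/(1−f), so D = Cmin,ss·Vd·(1−f)/f.
D = 3 × 243 × (1−f)/f ≈ 3 × 243 × 3.84534 ≈ 2803.25 mg.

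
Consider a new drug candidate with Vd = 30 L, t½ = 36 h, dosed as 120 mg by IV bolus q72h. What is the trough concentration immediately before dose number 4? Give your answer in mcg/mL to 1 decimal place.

f = (1/2)^(τ/t½) = (1/2)^(72/36) ≈ 0.2500.
C₀ = D/Vd = 120/30 ≈ 4.000 mcg/mL.
Before the 4th dose, 3 doses have been given. Superposition: Cmin = C₀·(f + f² + … + f^3).
≈ 4.000 × (0.2500 + 0.0625 + 0.0156) ≈ 4.000 × 0.3281 ≈ 1.312 mcg/mL.

1.3 mcg/mL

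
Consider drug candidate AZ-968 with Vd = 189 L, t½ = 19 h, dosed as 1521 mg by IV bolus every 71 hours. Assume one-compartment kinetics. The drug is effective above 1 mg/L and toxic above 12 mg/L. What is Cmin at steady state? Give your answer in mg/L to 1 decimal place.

Over one 71-h interval, 71/19 ≈ 3.7368 half-lives elapse, leaving f ≈ 0.0750 of each dose.
Single-dose peak C₀ = D/Vd = 1521/189 ≈ 8.048 mg/L.
Steady-state trough Cmin,ss = C₀·f/(1−f) ≈ 8.048 × 0.0750/0.9250 ≈ 0.653 mg/L.
Trough 0.7 mg/L vs MEC 1 mg/L: subtherapeutic.

0.7 mg/L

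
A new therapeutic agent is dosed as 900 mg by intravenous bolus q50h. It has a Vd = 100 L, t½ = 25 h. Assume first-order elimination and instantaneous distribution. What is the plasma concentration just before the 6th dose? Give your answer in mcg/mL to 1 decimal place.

f = (1/2)^(τ/t½) = (1/2)^(50/25) ≈ 0.2500.
C₀ = D/Vd = 900/100 ≈ 9.000 mcg/mL.
Before the 6th dose, 5 doses have been given. Superposition: Cmin = C₀·(f + f² + … + f^5).
≈ 9.000 × (0.2500 + 0.0625 + 0.0156 + 0.0039 + 0.0010) ≈ 9.000 × 0.3330 ≈ 2.997 mcg/mL.

3.0 mcg/mL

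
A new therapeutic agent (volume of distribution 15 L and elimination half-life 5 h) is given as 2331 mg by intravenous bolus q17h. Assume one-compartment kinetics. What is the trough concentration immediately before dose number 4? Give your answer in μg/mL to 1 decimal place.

16.2 μg/mL

f = (1/2)^(τ/t½) = (1/2)^(17/5) ≈ 0.0947.
C₀ = D/Vd = 2331/15 ≈ 155.400 μg/mL.
Before the 4th dose, 3 doses have been given. Superposition: Cmin = C₀·(f + f² + … + f^3).
≈ 155.400 × (0.0947 + 0.0090 + 0.0008) ≈ 155.400 × 0.1045 ≈ 16.239 μg/mL.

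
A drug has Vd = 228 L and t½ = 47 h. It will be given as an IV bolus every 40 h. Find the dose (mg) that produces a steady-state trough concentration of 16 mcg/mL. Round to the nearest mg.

2932 mg

τ/t½ = 40/47 ≈ 0.85106, so f = (1/2)^(40/47) ≈ 0.554376.
Cmin,ss = (D/Vd)·f/(1−f), so D = Cmin,ss·Vd·(1−f)/f.
D = 16 × 228 × (1−f)/f ≈ 16 × 228 × 0.80383 ≈ 2932.37 mg.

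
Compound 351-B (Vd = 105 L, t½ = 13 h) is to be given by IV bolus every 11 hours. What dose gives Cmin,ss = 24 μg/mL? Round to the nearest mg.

2010 mg

τ/t½ = 11/13 ≈ 0.84615, so f = (1/2)^(11/13) ≈ 0.556266.
Cmin,ss = (D/Vd)·f/(1−f), so D = Cmin,ss·Vd·(1−f)/f.
D = 24 × 105 × (1−f)/f ≈ 24 × 105 × 0.79770 ≈ 2010.20 mg.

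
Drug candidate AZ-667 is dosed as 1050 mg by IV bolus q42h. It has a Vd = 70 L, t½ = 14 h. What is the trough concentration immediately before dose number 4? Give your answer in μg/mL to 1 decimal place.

2.1 μg/mL

f = (1/2)^(τ/t½) = (1/2)^(42/14) ≈ 0.1250.
C₀ = D/Vd = 1050/70 ≈ 15.000 μg/mL.
Before the 4th dose, 3 doses have been given. Superposition: Cmin = C₀·(f + f² + … + f^3).
≈ 15.000 × (0.1250 + 0.0156 + 0.0020) ≈ 15.000 × 0.1426 ≈ 2.139 μg/mL.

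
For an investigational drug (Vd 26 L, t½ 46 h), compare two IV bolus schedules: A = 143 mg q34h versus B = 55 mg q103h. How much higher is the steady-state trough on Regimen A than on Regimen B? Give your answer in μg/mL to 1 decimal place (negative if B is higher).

Regimen A: f = (1/2)^(34/46) ≈ 0.5991; Cmin,ss = (143/26)·f/(1−f) ≈ 8.219 μg/mL.
Regimen B: f = (1/2)^(103/46) ≈ 0.2118; Cmin,ss = (55/26)·f/(1−f) ≈ 0.568 μg/mL.
Difference ≈ 8.219 − 0.568 ≈ 7.651 μg/mL.

7.7 μg/mL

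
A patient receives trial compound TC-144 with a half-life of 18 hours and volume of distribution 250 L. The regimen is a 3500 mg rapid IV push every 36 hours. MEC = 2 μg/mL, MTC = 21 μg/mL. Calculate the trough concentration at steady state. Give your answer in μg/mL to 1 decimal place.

The dosing interval is 2 half-lives, so f = 2^(−2) = 0.25.
Accumulation ratio R = 1/(1 − f) = 1/0.75 = 4/3.
Single-dose peak C₀ = D/Vd = 3500/250 = 14 μg/mL.
Steady-state peak Cmax,ss = C₀·R = 14 × 4/3 ≈ 18.667 μg/mL.
Steady-state trough Cmin,ss = Cmax,ss·f ≈ 18.667 × 0.25 ≈ 4.667 μg/mL.
Trough 4.7 μg/mL vs MEC 2 μg/mL: adequate.

4.7 μg/mL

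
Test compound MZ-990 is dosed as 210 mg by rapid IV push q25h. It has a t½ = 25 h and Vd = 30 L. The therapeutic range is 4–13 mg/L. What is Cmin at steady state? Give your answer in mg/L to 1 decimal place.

7.0 mg/L

τ = 25 h = 1 half-life, so f = (1/2)^1 = 0.5.
At steady state, R = 1/(1 − 0.5) = 2/1.
Single-dose peak C₀ = D/Vd = 210/30 = 7 mg/L.
Steady-state peak Cmax,ss = C₀·R = 7 × 2/1 ≈ 14.000 mg/L.
Steady-state trough Cmin,ss = Cmax,ss·f ≈ 14.000 × 0.5 ≈ 7.000 mg/L.
Trough 7.0 mg/L vs MEC 4 mg/L: adequate.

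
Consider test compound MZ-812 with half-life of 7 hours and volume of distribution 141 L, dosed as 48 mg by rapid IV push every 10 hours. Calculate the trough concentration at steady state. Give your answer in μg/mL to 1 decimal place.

Over one 10-h interval, 10/7 ≈ 1.4286 half-lives elapse, leaving f ≈ 0.3715 of each dose.
Accumulation ratio R = 1/(1 − f) ≈ 1/0.6285 ≈ 1.5911.
Each bolus raises the concentration by D/Vd = 48/141 ≈ 0.340 μg/mL.
Cmax,ss = C₀/(1 − f) ≈ 0.340/0.6285 ≈ 0.541 μg/mL.
One interval later, Cmin,ss = Cmax,ss·e^(−kτ) ≈ 0.541 × 0.3715 ≈ 0.201 μg/mL.

0.2 μg/mL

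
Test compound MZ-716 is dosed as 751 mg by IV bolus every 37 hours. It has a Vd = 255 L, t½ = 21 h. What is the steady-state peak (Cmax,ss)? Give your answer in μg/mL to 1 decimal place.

4.2 μg/mL

k = ln2/t½ = ln2/21 ≈ 0.033007 h⁻¹; fraction remaining f = e^(−kτ) = e^(−0.033007×37) ≈ 0.2949.
At steady state, accumulation factor R = 1/(1 − e^(−kτ)) ≈ 1.4182.
Single-dose peak C₀ = D/Vd = 751/255 ≈ 2.945 μg/mL.
Steady-state peak Cmax,ss = C₀·R ≈ 2.945 × 1.4182 ≈ 4.177 μg/mL.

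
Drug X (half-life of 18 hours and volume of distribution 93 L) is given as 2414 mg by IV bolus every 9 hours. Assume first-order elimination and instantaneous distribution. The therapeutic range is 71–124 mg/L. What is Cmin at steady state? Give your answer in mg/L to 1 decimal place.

62.7 mg/L

k = ln2/t½ = ln2/18 ≈ 0.038508 h⁻¹; fraction remaining f = e^(−kτ) = e^(−0.038508×9) ≈ 0.7071.
Accumulation ratio R = 1/(1 − f) ≈ 1/0.2929 ≈ 3.4141.
Single-dose peak C₀ = D/Vd = 2414/93 ≈ 25.957 mg/L.
Steady-state peak Cmax,ss = C₀·R ≈ 25.957 × 3.4141 ≈ 88.620 mg/L.
One interval later, Cmin,ss = Cmax,ss·e^(−kτ) ≈ 88.620 × 0.7071 ≈ 62.663 mg/L.
Trough 62.7 mg/L vs MEC 71 mg/L: subtherapeutic.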